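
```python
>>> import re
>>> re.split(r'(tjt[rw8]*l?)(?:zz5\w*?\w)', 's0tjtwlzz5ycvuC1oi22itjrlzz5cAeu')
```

A `+?`/`*?`/`{m,n}?` starts at its minimum and grows only as far as needed for what follows to match.
The group in the pattern means `split` returns the separators' captures alongside the pieces.

['s0', 'tjtwl', 'cvuC1oi22itjrlzz5cAeu']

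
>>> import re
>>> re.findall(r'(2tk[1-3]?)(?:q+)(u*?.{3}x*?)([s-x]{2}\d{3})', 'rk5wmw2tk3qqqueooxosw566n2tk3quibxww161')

[('2tk3', 'uibx', 'ww161')]

Pattern: the literal '2tk', then optionally a character in [1-3] (captured); then one or more of a literal 'q' (non-capturing group); then zero or more of a literal 'u' (lazy), then exactly 3 of any character, then zero or more of the literal 'x' (lazy) (captured); then exactly 2 of a character in [s-x], then exactly 3 of a digit (captured).
Matches: at [25:39] match '2tk3quibxww161', groups = ('2tk3', 'uibx', 'ww161').
3 groups means the one result is a tuple of 3 captured strings — 1 here.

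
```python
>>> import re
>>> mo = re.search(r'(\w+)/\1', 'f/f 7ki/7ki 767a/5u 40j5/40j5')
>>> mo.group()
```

'f/f'

After group 1 captures some text, `\1` only succeeds where that same text appears again.
The match spans [0:3] → 'f/f'.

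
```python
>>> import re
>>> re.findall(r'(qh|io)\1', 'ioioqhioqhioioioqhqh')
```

The backreference `\1` re-matches whatever the first group consumed, character for character.
One capturing group, so `findall` returns just the captured substring from each match — 3 in all.

['io', 'io', 'qh']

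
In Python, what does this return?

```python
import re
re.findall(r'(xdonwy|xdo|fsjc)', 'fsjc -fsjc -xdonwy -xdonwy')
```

['fsjc', 'fsjc', 'xdonwy', 'xdonwy']

Branches in `(...|...)` are attempted left-to-right; the first branch that allows the whole pattern to succeed is taken.
One capturing group, so `findall` returns just the captured substring from each match — 4 in all.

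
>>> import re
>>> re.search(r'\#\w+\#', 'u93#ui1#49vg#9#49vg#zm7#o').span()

`re.search` tries every starting position until one works.
The match spans [3:8] → '#ui1#'.

(3, 8)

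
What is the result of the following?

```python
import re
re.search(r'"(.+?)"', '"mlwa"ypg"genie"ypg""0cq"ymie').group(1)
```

The match spans [0:6] → '"mlwa"'.
Captured: group 1 = 'mlwa'.

'mlwa'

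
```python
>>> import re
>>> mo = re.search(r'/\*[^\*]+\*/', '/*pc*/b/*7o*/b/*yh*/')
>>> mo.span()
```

Unlike `match`, `search` isn't anchored — it looks for the pattern anywhere in the string.
The match spans [0:6] → '/*pc*/'.

(0, 6)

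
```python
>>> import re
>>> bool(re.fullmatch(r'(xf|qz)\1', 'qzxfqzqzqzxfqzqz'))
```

False

For `fullmatch`, every character of the input must be accounted for by the pattern.
Here the pattern can't cover the whole string, so the call returns None, and `bool(None)` is False.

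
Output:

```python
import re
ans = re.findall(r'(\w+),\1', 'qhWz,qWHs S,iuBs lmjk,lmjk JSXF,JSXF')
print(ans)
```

['lmjk', 'JSXF']

After group 1 captures some text, `\1` only succeeds where that same text appears again.
Matches: at [17:26] match 'lmjk,lmjk', group 1 = 'lmjk'; at [27:36] match 'JSXF,JSXF', group 1 = 'JSXF'.
One capturing group, so `findall` returns just the captured substring from each match — 2 in all.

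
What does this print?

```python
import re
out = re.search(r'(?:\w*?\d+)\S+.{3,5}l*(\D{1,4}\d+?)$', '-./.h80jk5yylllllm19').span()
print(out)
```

(4, 20)

Pattern: zero or more of a word character (lazy), then one or more of a digit (non-capturing group); then one or more of a non-whitespace character, then 3 to 5 of any character, then zero or more of a literal 'l'; then 1 to 4 of a non-digit, then one or more of a digit (lazy) (captured); then anchored at the end.
`re.search` tries every starting position until one works.
The match spans [4:20] → 'h80jk5yylllllm19'.
Captured: group 1 = 'm19'.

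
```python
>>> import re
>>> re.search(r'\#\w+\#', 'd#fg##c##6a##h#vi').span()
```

(1, 5)

The match spans [1:5] → '#fg#'.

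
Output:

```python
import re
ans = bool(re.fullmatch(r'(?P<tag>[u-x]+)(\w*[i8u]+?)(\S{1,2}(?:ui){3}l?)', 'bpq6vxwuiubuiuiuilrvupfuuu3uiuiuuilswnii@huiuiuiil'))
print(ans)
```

False

`re.fullmatch` is like wrapping the pattern in `^…$` (in single-line mode).
Here the string isn't matched end-to-end, so the call returns None, and `bool(None)` is False.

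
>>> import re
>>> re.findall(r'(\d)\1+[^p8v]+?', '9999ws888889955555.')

`\1` has to match the exact text group 1 already captured.
Scanning left to right: at [0:5] match '9999w', group 1 = '9'; at [6:12] match '888889', group 1 = '8'; at [13:19] match '55555.', group 1 = '5'.
With a single group, `findall` returns only what that group captured — 3 items.

['9', '8', '5']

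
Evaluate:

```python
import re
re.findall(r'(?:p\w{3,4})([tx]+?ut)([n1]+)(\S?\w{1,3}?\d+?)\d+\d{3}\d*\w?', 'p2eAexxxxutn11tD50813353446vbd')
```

[('xxxxut', 'n11', 'tD5')]

A `+?`/`*?`/`{m,n}?` starts at its minimum and grows only as far as needed for what follows to match.
3 groups means the one result is a tuple of 3 captured strings — 1 here.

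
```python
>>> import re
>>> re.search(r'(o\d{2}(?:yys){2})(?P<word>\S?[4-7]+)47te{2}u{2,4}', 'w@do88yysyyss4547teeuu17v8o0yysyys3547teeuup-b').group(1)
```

'o88yysyys'

Pattern: a literal 'o', then exactly 2 of a digit, then the literal 'yys' repeated 2 times (captured); then optionally a non-whitespace character, then one or more of a character in [4-7] (captured as 'word'); then the literal '47t', then exactly 2 of the literal 'e', then 2 to 4 of a literal 'u'.
Unlike `match`, `search` isn't anchored — it looks for the pattern anywhere in the string.
The match spans [3:22] → 'o88yysyyss4547teeuu'.
Captured: group 1 = 'o88yysyys', group 2 = 's45'.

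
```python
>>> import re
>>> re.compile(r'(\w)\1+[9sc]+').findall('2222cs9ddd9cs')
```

The backreference `\1` re-matches whatever the first group consumed, character for character.
One capturing group, so `findall` returns just the captured substring from each match — 2 in all.

['2', 'd']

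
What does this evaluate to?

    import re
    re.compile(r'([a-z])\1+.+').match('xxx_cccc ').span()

(0, 9)

`\1` has to match the exact text group 1 already captured.
`re.match` won't scan ahead — the pattern has to work from the very first character.
The match spans [0:9] → 'xxx_cccc '.
Captured: group 1 = 'x'.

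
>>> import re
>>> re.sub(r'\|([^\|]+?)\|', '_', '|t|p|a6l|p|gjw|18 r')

'_p_p_18 r'

Every occurrence is swapped for '_'.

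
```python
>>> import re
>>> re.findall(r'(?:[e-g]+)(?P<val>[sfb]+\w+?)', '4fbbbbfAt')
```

The pattern matches one or more of a character in [e-g] (non-capturing group); then one or more of one of [sfb], then one or more of a word character (lazy) (captured as 'val').
Lazy quantifiers expand one character at a time until the remainder of the pattern can match.
Walking the string: at [1:8] match 'fbbbbfA', group 1 = 'bbbbfA'.
`findall` collects group 1 from the one match (1 total).

['bbbbfA']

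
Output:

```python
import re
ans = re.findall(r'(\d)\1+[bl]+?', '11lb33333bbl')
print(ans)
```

`\1` has to match the exact text group 1 already captured.
`findall` collects group 1 from each match (2 total).

['1', '3']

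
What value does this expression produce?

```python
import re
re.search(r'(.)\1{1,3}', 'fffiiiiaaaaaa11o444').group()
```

'fff'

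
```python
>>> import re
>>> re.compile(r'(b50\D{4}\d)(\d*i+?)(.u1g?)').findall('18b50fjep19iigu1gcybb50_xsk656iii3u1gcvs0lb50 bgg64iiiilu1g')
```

With 3 capturing groups, `findall` returns a 3-tuple per match.

[('b50fjep1', '9ii', 'gu1g'), ('b50_xsk6', '56iii', '3u1g'), ('b50 bgg6', '4iiii', 'lu1g')]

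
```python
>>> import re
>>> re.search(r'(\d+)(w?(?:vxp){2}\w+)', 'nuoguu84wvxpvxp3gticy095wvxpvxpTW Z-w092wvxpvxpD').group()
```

'84wvxpvxp3gticy095wvxpvxpTW'

The match spans [6:33] → '84wvxpvxp3gticy095wvxpvxpTW'.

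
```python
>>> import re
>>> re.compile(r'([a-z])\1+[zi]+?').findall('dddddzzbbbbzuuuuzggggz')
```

['d', 'b', 'u', 'g']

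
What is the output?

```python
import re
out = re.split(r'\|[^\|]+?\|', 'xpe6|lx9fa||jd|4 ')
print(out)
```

Matches to split on: at [4:11] → '|lx9fa|'; at [11:15] → '|jd|'.
`split` removes every match and returns the 3 fragments in between.

['xpe6', '', '4 ']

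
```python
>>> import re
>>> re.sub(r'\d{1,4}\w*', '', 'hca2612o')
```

This matches 1 to 4 of a digit; then zero or more of a word character.
Every occurrence is swapped for ''.

'hca'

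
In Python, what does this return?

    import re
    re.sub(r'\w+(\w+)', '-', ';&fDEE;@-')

';&-;@-'

The pattern matches one or more of a word character; then one or more of a word character (captured).
Every occurrence is swapped for '-'.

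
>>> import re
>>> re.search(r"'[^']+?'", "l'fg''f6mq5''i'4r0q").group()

Unlike `match`, `search` isn't anchored — it looks for the pattern anywhere in the string.
The match spans [1:5] → "'fg'".

"'fg'"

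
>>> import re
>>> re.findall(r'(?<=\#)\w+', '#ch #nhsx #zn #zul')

['ch', 'nhsx', 'zn', 'zul']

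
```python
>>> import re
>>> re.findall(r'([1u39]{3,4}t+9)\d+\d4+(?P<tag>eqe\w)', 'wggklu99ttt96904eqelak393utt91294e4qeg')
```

This matches 3 to 4 of one of [1u39], then one or more of the literal 't', then a literal '9' (captured); then one or more of a digit, then a digit; then one or more of a literal '4'; then the literal 'e', then the literal 'qe', then a word character (captured as 'tag').
Matches: at [5:20] match 'u99ttt96904eqel', groups = ('u99ttt9', 'eqel').
`findall` packs the 2 group values into a tuple for every match.

[('u99ttt9', 'eqel')]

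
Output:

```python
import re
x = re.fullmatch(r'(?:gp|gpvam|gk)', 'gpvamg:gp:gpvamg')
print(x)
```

For `fullmatch`, every character of the input must be accounted for by the pattern.
Here the pattern can't cover the whole string, so the call returns None.

None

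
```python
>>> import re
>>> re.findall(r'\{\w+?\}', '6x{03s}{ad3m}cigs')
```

Scanning left to right: at [2:7] → '{03s}'; at [7:13] → '{ad3m}'.
With no groups in the pattern, `findall` gives back each whole match — 2 here.

['{03s}', '{ad3m}']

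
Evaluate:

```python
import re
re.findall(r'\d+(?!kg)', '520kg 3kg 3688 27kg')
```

['52', '3688', '2']

The negative lookaround is zero-width — it rules out positions where the adjacent text would match, without consuming anything.
Since nothing is captured, `findall` lists the 3 matched substrings directly.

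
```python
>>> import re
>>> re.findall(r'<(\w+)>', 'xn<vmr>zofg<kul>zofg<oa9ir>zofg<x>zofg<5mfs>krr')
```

['vmr', 'kul', 'oa9ir', 'x', '5mfs']

With a single group, `findall` returns only what that group captured — 5 items.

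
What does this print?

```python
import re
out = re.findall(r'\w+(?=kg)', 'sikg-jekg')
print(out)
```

The `(?=…)`/`(?<=…)` assertion just peeks at neighbouring text; it doesn't advance the match position.
Since nothing is captured, `findall` lists the 2 matched substrings directly.

['si', 'je']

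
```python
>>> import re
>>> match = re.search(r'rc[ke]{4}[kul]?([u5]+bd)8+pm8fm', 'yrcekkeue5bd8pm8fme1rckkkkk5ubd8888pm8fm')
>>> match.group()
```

'rckkkkk5ubd8888pm8fm'

The pattern matches the literal 'rc', then exactly 4 of one of [ke], then optionally one of [kul]; then one or more of one of [u5], then the literal 'bd' (captured); then one or more of a literal '8'; then the literal 'pm8', then the literal 'fm'.
`re.search` tries every starting position until one works.
The match spans [20:40] → 'rckkkkk5ubd8888pm8fm'.
Captured: group 1 = '5ubd'.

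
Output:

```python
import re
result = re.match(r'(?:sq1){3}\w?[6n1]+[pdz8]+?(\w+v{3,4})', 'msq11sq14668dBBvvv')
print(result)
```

None

This matches the literal 'sq1' repeated 3 times, then optionally a word character, then one or more of one of [6n1]; then one or more of one of [pdz8] (lazy); then one or more of a word character, then 3 to 4 of a literal 'v' (captured).
With `match`, the pattern is implicitly anchored at the beginning.
Here position 0 doesn't satisfy it, so the call returns None.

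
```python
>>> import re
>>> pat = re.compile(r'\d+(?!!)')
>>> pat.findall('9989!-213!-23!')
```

Because the assertion is negative and zero-width, positions next to the forbidden text are skipped.
With no groups in the pattern, `findall` gives back each whole match — 3 here.

['998', '21', '2']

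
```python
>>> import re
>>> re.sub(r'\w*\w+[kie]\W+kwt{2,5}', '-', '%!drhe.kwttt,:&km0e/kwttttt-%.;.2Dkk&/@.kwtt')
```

The pattern matches zero or more of a word character; then one or more of a word character; then one of [kie]; then one or more of a non-word character; then the literal 'kw', then 2 to 5 of a literal 't'.
Each match is replaced by '-'.

'%!-,:&--%.;.-'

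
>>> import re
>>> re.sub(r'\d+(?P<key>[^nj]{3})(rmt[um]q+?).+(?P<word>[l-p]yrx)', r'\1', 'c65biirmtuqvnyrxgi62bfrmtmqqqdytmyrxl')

'cbiil'

The pattern matches one or more of a digit; then exactly 3 of any character except [nj] (captured as 'key'); then the literal 'rmt', then one of [um], then one or more of the literal 'q' (lazy) (captured); then one or more of any character; then a character in [l-p], then the literal 'yrx' (captured as 'word').
Matches: at [1:36] → '65biirmtuqvnyrxgi62bfrmtmqqqdytmyrx'.
Each match is replaced using the text its own group 1 captured.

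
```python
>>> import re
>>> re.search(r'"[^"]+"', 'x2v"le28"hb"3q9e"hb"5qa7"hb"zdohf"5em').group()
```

`re.search` scans for the first position where the pattern succeeds.
The match spans [3:9] → '"le28"'.

'"le28"'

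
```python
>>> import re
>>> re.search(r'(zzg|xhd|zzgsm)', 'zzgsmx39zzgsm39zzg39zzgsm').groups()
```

The regex engine tests alternatives in the order written; an earlier branch that matches wins even if a later one would match more.
`search` walks the string left to right and returns the first match it finds.
The match spans [0:3] → 'zzg'.
Captured: group 1 = 'zzg'.

('zzg',)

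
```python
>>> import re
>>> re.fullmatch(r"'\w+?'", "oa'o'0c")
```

None

For `fullmatch`, every character of the input must be accounted for by the pattern.
Here the string isn't matched end-to-end, so the call returns None.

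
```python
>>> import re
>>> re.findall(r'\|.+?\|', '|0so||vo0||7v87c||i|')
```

['|0so|', '|vo0|', '|7v87c|', '|i|']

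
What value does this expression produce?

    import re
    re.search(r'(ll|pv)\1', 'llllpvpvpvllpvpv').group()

'llll'

`\1` has to match the exact text group 1 already captured.
`re.search` tries every starting position until one works.
The match spans [0:4] → 'llll'.
Captured: group 1 = 'll'.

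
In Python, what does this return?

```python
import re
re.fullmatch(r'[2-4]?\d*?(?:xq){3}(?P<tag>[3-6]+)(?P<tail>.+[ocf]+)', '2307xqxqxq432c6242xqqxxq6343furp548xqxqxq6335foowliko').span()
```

The pattern matches optionally a character in [2-4], then zero or more of a digit (lazy), then the literal 'xq' repeated 3 times; then one or more of a character in [3-6] (captured as 'tag'); then one or more of any character, then one or more of one of [ocf] (captured as 'tail').
`fullmatch` succeeds only if the pattern covers the string from start to end.
The match spans [0:53] → '2307xqxqxq432c6242xqqxxq6343furp548xqxqxq6335foowliko'.
Captured: group 1 = '43', group 2 = '2c6242xqqxxq6343furp548xqxqxq6335foowliko'.

(0, 53)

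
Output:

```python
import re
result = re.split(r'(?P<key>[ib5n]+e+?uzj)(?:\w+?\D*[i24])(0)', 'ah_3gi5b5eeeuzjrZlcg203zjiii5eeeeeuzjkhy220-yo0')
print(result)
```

['ah_3g', 'i5b5eeeuzj', '0', '3zj', 'iii5eeeeeuzj', '0', '-yo0']

A non-greedy quantifier consumes as few characters as it can — just enough that the remainder of the pattern still matches from where it stops; whatever follows it matches normally.
`re.split` interleaves the captured-group text with the surrounding fragments.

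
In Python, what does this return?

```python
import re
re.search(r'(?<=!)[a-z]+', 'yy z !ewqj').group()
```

The lookaround is zero-width — it requires the adjacent text to match without consuming it, so the asserted text isn't part of the match.
The match spans [6:10] → 'ewqj'.

'ewqj'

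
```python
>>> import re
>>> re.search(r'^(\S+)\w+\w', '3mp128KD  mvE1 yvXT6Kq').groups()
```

('3mp128',)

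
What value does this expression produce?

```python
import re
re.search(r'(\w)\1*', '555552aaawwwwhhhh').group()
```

The backreference `\1` re-matches whatever the first group consumed, character for character.
The match spans [0:5] → '55555'.

'55555'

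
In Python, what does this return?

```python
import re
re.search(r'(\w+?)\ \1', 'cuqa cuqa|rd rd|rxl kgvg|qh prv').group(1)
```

'cuqa'

After group 1 captures some text, `\1` only succeeds where that same text appears again.
Unlike `match`, `search` isn't anchored — it looks for the pattern anywhere in the string.
The match spans [0:9] → 'cuqa cuqa'.
Captured: group 1 = 'cuqa'.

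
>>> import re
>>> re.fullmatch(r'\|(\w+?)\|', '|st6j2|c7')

None

For `fullmatch`, every character of the input must be accounted for by the pattern.
Here the string isn't matched end-to-end, so the call returns None.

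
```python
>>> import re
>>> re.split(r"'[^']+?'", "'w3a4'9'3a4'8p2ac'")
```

Matches to split on: at [0:6] → "'w3a4'"; at [7:12] → "'3a4'".
The string is cut at each match, leaving 3 pieces.

['', '9', "8p2ac'"]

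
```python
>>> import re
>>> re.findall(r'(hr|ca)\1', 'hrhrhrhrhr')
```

`\1` is not a pattern — it's the concrete string captured by group 1, re-applied verbatim.
`findall` collects group 1 from each match (2 total).

['hr', 'hr']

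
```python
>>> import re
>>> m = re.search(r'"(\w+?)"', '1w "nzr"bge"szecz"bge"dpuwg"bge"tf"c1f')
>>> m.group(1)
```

The match spans [3:8] → '"nzr"'.
Captured: group 1 = 'nzr'.

'nzr'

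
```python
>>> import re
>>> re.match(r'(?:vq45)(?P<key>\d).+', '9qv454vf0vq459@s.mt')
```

None

With `match`, the pattern is implicitly anchored at the beginning.
Here position 0 doesn't satisfy it, so the call returns None.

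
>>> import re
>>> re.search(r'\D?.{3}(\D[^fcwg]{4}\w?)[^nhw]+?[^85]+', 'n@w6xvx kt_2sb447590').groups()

The match spans [0:17] → 'n@w6xvx kt_2sb447'.
Captured: group 1 = 'xvx kt'.

('xvx kt',)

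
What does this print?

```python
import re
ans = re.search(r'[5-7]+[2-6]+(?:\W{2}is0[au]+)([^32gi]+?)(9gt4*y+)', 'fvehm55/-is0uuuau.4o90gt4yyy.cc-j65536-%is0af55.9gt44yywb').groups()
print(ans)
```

('f55.', '9gt44yy')

Pattern: one or more of a character in [5-7]; then one or more of a character in [2-6]; then exactly 2 of a non-word character, then the literal 'is0', then one or more of one of [au] (non-capturing group); then one or more of any character except [32gi] (lazy) (captured); then the literal '9gt', then zero or more of a literal '4', then one or more of the literal 'y' (captured).
`re.search` tries every starting position until one works.
The match spans [33:55] → '65536-%is0af55.9gt44yy'.
Captured: group 1 = 'f55.', group 2 = '9gt44yy'.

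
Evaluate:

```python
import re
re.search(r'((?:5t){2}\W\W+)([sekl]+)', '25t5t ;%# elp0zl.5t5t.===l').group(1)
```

This matches the literal '5t' repeated 2 times, then a non-word character, then one or more of a non-word character (captured); then one or more of one of [sekl] (captured).
Unlike `match`, `search` isn't anchored — it looks for the pattern anywhere in the string.
The match spans [1:12] → '5t5t ;%# el'.
Captured: group 1 = '5t5t ;%# ', group 2 = 'el'.

'5t5t ;%# '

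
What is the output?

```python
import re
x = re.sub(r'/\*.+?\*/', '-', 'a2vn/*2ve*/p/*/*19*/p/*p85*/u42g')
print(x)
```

With the lazy modifier that quantifier settles for the fewest repetitions that let the rest of the pattern succeed (the atoms after it are unaffected and can still be greedy).
`sub` substitutes '-' at each match site.

a2vn-p-p-u42g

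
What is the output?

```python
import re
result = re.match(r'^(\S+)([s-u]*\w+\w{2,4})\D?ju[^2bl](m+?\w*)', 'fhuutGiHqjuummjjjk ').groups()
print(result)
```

The match spans [0:18] → 'fhuutGiHqjuummjjjk'.
Captured: group 1 = 'fhuutG', group 2 = 'iHq', group 3 = 'mmjjjk'.

('fhuutG', 'iHq', 'mmjjjk')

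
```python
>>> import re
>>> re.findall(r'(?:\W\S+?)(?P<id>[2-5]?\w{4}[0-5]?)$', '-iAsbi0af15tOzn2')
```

['5tOzn2']

This matches a non-word character, then one or more of a non-whitespace character (lazy) (non-capturing group); then optionally a character in [2-5], then exactly 4 of a word character, then optionally a character in [0-5] (captured as 'id'); then anchored at the end.
Walking the string: at [0:16] match '-iAsbi0af15tOzn2', group 1 = '5tOzn2'.
With a single group, `findall` returns only what that group captured — 1 item.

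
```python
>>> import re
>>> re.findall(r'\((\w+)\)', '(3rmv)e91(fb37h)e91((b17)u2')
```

['3rmv', 'fb37h', 'b17']

Scanning left to right: at [0:6] match '(3rmv)', group 1 = '3rmv'; at [9:16] match '(fb37h)', group 1 = 'fb37h'; at [20:25] match '(b17)', group 1 = 'b17'.
`findall` collects group 1 from each match (3 total).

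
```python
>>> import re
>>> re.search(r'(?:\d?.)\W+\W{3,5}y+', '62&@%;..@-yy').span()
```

(0, 12)

Pattern: optionally a digit, then any character (non-capturing group); then one or more of a non-word character; then 3 to 5 of a non-word character, then one or more of a literal 'y'.
The match spans [0:12] → '62&@%;..@-yy'.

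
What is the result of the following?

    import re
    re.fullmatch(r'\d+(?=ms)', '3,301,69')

None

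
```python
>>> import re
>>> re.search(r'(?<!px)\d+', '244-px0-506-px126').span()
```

(0, 3)

A negative assertion filters positions out without eating any characters.
The match spans [0:3] → '244'.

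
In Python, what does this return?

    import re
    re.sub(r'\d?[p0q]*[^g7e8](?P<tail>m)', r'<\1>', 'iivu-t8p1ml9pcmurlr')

This matches optionally a digit, then zero or more of one of [p0q], then any character except [g7e8]; then a literal 'm' (captured as 'tail').
Matches: at [6:10] → '8p1m'; at [11:15] → '9pcm'.
Each match is replaced using the text its own group 1 captured.

'iivu-t<m>l<m>urlr'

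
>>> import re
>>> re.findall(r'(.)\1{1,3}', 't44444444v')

['4', '4']

After group 1 captures some text, `\1` only succeeds where that same text appears again.
Matches: at [1:5] match '4444', group 1 = '4'; at [5:9] match '4444', group 1 = '4'.
Because there's exactly one group, `findall` drops the full match and keeps group 1 from each hit.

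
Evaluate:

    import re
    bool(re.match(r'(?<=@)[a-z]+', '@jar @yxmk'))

The lookaround is zero-width — it requires the adjacent text to match without consuming it, so the asserted text isn't part of the match.
`re.match` only tries the pattern at the start of the string.
Here the pattern fails at index 0, so the call returns None, and `bool(None)` is False.

False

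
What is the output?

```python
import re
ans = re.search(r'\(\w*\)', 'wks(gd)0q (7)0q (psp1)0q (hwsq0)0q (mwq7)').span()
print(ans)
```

(3, 7)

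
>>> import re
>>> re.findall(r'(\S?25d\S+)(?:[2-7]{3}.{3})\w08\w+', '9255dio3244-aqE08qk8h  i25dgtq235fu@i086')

The pattern matches optionally a non-whitespace character, then the literal '25d', then one or more of a non-whitespace character (captured); then exactly 3 of a character in [2-7], then exactly 3 of any character (non-capturing group); then a word character, then the literal '08', then one or more of a word character.
Matches: at [23:40] match 'i25dgtq235fu@i086', group 1 = 'i25dgtq'.
One capturing group, so `findall` returns just the captured substring from the one match — 1 in all.

['i25dgtq']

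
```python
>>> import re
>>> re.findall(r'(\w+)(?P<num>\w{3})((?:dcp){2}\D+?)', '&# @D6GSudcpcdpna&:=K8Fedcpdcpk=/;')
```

This matches one or more of a word character (captured); then exactly 3 of a word character (captured as 'num'); then the literal 'dcp' repeated 2 times, then one or more of a non-digit (lazy) (captured).
With the lazy modifier that quantifier settles for the fewest repetitions that let the rest of the pattern succeed (the atoms after it are unaffected and can still be greedy).
Walking the string: at [20:31] match 'K8Fedcpdcpk', groups = ('K', '8Fe', 'dcpdcpk').
Multiple groups make `findall` return tuples — one 3-tuple for the one match.

[('K', '8Fe', 'dcpdcpk')]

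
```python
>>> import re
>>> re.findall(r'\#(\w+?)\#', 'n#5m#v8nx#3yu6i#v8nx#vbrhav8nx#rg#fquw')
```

['5m', '3yu6i', 'vbrhav8nx']

Walking the string: at [1:5] match '#5m#', group 1 = '5m'; at [9:16] match '#3yu6i#', group 1 = '3yu6i'; at [20:31] match '#vbrhav8nx#', group 1 = 'vbrhav8nx'.
With a single group, `findall` returns only what that group captured — 3 items.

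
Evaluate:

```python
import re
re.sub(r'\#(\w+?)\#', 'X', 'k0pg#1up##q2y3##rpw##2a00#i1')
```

'k0pgXXXXi1'

Matches: at [4:9] → '#1up#'; at [9:15] → '#q2y3#'; at [15:20] → '#rpw#'; at [20:26] → '#2a00#'.
Each match is replaced by 'X'.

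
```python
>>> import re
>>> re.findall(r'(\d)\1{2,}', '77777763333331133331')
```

['7', '3', '3']

A backreference is literal: `\1` must see the identical characters the first group matched.
Matches: at [0:6] match '777777', group 1 = '7'; at [7:13] match '333333', group 1 = '3'; at [15:19] match '3333', group 1 = '3'.
With a single group, `findall` returns only what that group captured — 3 items.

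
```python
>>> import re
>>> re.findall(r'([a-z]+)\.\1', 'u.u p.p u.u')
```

['u', 'p', 'u']

The backreference `\1` re-matches whatever the first group consumed, character for character.
Scanning left to right: at [0:3] match 'u.u', group 1 = 'u'; at [4:7] match 'p.p', group 1 = 'p'; at [8:11] match 'u.u', group 1 = 'u'.
One capturing group, so `findall` returns just the captured substring from each match — 3 in all.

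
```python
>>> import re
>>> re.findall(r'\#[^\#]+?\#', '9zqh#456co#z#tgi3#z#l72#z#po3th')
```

['#456co#', '#tgi3#', '#l72#']

Walking the string: at [4:11] → '#456co#'; at [12:18] → '#tgi3#'; at [19:24] → '#l72#'.
With no groups in the pattern, `findall` gives back each whole match — 3 here.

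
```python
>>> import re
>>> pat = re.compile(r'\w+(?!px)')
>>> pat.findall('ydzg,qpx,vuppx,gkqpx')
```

The negative lookahead/lookbehind blocks any match where the forbidden context is present.
Since nothing is captured, `findall` lists the 4 matched substrings directly.

['ydzg', 'qpx', 'vuppx', 'gkqpx']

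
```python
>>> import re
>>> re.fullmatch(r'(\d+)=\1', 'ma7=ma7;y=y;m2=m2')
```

None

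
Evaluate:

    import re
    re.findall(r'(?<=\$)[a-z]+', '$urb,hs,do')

['urb']

The positive lookaround only admits positions where the adjacent text matches; those characters stay outside the span.
Scanning left to right: at [1:4] → 'urb'.
No capturing groups, so `findall` returns the 1 full match string.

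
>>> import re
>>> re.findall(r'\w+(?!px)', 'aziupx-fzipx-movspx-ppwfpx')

`(?!…)`/`(?<!…)` only lets a position through if the neighbouring text does NOT match; no characters are consumed.
Walking the string: at [0:6] → 'aziupx'; at [7:12] → 'fzipx'; at [13:19] → 'movspx'; at [20:26] → 'ppwfpx'.
With no groups in the pattern, `findall` gives back each whole match — 4 here.

['aziupx', 'fzipx', 'movspx', 'ppwfpx']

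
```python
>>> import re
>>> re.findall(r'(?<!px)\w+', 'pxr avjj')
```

['pxr', 'avjj']

`(?!…)`/`(?<!…)` only lets a position through if the neighbouring text does NOT match; no characters are consumed.
Since nothing is captured, `findall` lists the 2 matched substrings directly.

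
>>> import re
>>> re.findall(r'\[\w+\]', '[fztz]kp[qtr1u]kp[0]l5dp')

['[fztz]', '[qtr1u]', '[0]']

`findall` yields the raw match text (3 of them) because the pattern has no groups.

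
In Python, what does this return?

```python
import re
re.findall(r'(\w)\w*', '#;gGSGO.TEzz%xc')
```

['g', 'T', 'x']

Because there's exactly one group, `findall` drops the full match and keeps group 1 from each hit.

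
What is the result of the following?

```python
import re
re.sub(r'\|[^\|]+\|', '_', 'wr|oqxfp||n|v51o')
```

Each match is replaced by '_'.

'wr__v51o'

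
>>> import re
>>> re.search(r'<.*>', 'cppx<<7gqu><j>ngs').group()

'<<7gqu><j>'

`re.search` tries every starting position until one works.
The match spans [4:14] → '<<7gqu><j>'.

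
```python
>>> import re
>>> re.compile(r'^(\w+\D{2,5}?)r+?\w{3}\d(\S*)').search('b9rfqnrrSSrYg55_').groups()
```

The pattern matches anchored at the start of the string; then one or more of a word character, then 2 to 5 of a non-digit (lazy) (captured); then one or more of the literal 'r' (lazy), then exactly 3 of a word character, then a digit; then zero or more of a non-whitespace character (captured).
`re.search` tries every starting position until one works.
The match spans [0:16] → 'b9rfqnrrSSrYg55_'.
Captured: group 1 = 'b9rfqnrrSS', group 2 = '_'.

('b9rfqnrrSS', '_')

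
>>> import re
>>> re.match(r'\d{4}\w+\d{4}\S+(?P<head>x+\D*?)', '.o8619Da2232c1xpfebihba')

None

`re.match` only tries the pattern at the start of the string.
Here the pattern fails at index 0, so the call returns None.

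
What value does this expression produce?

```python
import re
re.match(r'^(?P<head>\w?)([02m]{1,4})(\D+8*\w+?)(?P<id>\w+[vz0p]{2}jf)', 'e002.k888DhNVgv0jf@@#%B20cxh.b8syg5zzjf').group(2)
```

'002'

The match spans [0:18] → 'e002.k888DhNVgv0jf'.
Captured: group 1 = 'e', group 2 = '002', group 3 = '.k888D', group 4 = 'hNVgv0jf'.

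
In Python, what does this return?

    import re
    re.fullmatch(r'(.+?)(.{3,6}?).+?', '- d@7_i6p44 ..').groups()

This matches one or more of any character (lazy) (captured); then 3 to 6 of any character (lazy) (captured); then one or more of any character (lazy).
A `+?`/`*?`/`{m,n}?` starts at its minimum and grows only as far as needed for what follows to match.
`fullmatch` succeeds only if the pattern covers the string from start to end.
The match spans [0:14] → '- d@7_i6p44 ..'.
Captured: group 1 = '-', group 2 = ' d@'.

('-', ' d@')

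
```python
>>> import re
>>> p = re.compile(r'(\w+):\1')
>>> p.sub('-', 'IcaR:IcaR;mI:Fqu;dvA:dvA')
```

After group 1 captures some text, `\1` only succeeds where that same text appears again.
Each match is replaced by '-'.

'-;mI:Fqu;-'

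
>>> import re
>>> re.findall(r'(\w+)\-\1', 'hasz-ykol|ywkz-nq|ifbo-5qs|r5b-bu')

['b']

`\1` has to match the exact text group 1 already captured.
`findall` collects group 1 from the one match (1 total).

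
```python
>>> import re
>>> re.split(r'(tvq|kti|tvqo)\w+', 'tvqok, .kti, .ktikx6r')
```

['', 'tvq', ', .kti, .', 'kti', '']

`|` is ordered: at each position the engine commits to the first alternative that works.
Matches to split on: at [0:5] → 'tvqok'; at [14:21] → 'ktikx6r'.
The group in the pattern means `split` returns the separators' captures alongside the pieces.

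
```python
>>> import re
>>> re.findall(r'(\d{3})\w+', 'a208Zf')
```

Pattern: exactly 3 of a digit (captured); then one or more of a word character.
Because there's exactly one group, `findall` drops the full match and keeps group 1 from the one hit.

['208']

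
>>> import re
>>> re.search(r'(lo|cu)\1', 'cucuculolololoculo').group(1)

'cu'

The match spans [0:4] → 'cucu'.
Captured: group 1 = 'cu'.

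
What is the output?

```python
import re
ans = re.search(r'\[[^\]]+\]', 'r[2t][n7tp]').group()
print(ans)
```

[2t]

The match spans [1:5] → '[2t]'.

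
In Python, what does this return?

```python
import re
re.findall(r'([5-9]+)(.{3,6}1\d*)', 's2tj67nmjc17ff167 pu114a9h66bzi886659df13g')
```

[('67', 'nmjc17'), ('67', ' pu114'), ('88665', '9df13')]

Multiple groups make `findall` return tuples — one 2-tuple for each match.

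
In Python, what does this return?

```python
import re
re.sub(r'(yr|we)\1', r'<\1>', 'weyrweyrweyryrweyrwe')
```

'weyrweyrwe<yr>weyrwe'

`\1` is not a pattern — it's the concrete string captured by group 1, re-applied verbatim.
Matches: at [10:14] → 'yryr'.
Each match is replaced using the text its own group 1 captured.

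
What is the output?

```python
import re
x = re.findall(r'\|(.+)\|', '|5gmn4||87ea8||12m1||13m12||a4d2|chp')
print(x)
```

['5gmn4||87ea8||12m1||13m12||a4d2']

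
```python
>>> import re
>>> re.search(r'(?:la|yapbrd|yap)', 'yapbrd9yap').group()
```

'yapbrd'

The regex engine tests alternatives in the order written; an earlier branch that matches wins even if a later one would match more.
Unlike `match`, `search` isn't anchored — it looks for the pattern anywhere in the string.
The match spans [0:6] → 'yapbrd'.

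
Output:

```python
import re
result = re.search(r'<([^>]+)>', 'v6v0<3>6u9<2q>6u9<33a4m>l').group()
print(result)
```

<3>

`re.search` scans for the first position where the pattern succeeds.
The match spans [4:7] → '<3>'.
Captured: group 1 = '3'.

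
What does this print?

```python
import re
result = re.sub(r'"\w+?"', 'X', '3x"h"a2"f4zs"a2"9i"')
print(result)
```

Matches: at [2:5] → '"h"'; at [7:13] → '"f4zs"'; at [15:19] → '"9i"'.
Every occurrence is swapped for 'X'.

3xXa2Xa2X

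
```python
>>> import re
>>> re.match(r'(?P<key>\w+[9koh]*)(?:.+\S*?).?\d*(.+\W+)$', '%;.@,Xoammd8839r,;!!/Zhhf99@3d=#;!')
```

None

Pattern: one or more of a word character, then zero or more of one of [9koh] (captured as 'key'); then one or more of any character, then zero or more of a non-whitespace character (lazy) (non-capturing group); then optionally any character, then zero or more of a digit; then one or more of any character, then one or more of a non-word character (captured); then anchored at the end.
`re.match` only tries the pattern at the start of the string.
Here position 0 doesn't satisfy it, so the call returns None.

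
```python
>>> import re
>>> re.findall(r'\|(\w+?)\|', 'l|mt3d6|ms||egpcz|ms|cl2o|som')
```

['mt3d6', 'egpcz', 'cl2o']

Walking the string: at [1:8] match '|mt3d6|', group 1 = 'mt3d6'; at [11:18] match '|egpcz|', group 1 = 'egpcz'; at [20:26] match '|cl2o|', group 1 = 'cl2o'.
Because there's exactly one group, `findall` drops the full match and keeps group 1 from each hit.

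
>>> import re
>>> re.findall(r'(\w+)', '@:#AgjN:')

The pattern matches one or more of a word character (captured).
Scanning left to right: at [3:7] match 'AgjN', group 1 = 'AgjN'.
`findall` collects group 1 from the one match (1 total).

['AgjN']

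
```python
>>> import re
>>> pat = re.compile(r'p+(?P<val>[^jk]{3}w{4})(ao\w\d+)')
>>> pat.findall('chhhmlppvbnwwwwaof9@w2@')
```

[('vbnwwww', 'aof9')]

This matches one or more of a literal 'p'; then exactly 3 of any character except [jk], then exactly 4 of the literal 'w' (captured as 'val'); then the literal 'ao', then a word character, then one or more of a digit (captured).
Multiple groups make `findall` return tuples — one 2-tuple for the one match.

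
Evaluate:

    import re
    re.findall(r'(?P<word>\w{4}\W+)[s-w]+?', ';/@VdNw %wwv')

['VdNw %']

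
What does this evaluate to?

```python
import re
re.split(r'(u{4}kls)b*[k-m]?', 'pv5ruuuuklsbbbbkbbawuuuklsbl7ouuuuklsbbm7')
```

Pattern: exactly 4 of a literal 'u', then the literal 'kls' (captured); then zero or more of the literal 'b', then optionally a character in [k-m].
The group in the pattern means `split` returns the separators' captures alongside the pieces.

['pv5r', 'uuuukls', 'bbawuuuklsbl7o', 'uuuukls', '7']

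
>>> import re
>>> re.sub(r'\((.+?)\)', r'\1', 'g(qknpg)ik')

'gqknpgik'

Matches: at [1:8] → '(qknpg)'.
Each match is replaced using the text its own group 1 captured.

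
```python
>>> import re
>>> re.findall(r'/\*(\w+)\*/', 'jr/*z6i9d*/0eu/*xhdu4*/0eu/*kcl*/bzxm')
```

One capturing group, so `findall` returns just the captured substring from each match — 3 in all.

['z6i9d', 'xhdu4', 'kcl']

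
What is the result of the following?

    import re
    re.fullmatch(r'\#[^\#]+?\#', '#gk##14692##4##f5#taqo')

`re.fullmatch` is like wrapping the pattern in `^…$` (in single-line mode).
Here there's no way to consume every character, so the call returns None.

None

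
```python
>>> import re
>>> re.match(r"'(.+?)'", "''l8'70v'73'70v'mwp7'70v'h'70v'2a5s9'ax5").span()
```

(0, 5)

`match` is anchored at position 0; if the pattern doesn't fit there, it returns None.
The match spans [0:5] → "''l8'".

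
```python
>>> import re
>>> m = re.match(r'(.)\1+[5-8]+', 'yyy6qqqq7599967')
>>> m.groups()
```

The match spans [0:4] → 'yyy6'.
Captured: group 1 = 'y'.

('y',)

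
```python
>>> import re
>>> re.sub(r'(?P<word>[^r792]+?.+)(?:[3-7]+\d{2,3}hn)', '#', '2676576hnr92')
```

'2#r92'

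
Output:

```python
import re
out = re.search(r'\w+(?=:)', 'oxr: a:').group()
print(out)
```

oxr

Lookahead/lookbehind check context without consuming it, so the matched span excludes the asserted characters.
`search` walks the string left to right and returns the first match it finds.
The match spans [0:3] → 'oxr'.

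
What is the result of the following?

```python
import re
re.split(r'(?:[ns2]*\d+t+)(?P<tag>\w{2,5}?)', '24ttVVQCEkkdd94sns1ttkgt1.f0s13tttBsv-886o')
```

The pattern matches zero or more of one of [ns2], then one or more of a digit, then one or more of the literal 't' (non-capturing group); then 2 to 5 of a word character (lazy) (captured as 'tag').
Matches to split on: at [0:6] → '24ttVV'; at [15:23] → 'sns1ttkg'; at [28:36] → 's13tttBs'.
The group in the pattern means `split` returns the separators' captures alongside the pieces.

['', 'VV', 'QCEkkdd94', 'kg', 't1.f0', 'Bs', 'v-886o']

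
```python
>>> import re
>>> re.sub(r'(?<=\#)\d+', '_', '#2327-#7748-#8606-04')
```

'#_-#_-#_-04'

Lookahead/lookbehind check context without consuming it, so the matched span excludes the asserted characters.
Matches: at [1:5] → '2327'; at [7:11] → '7748'; at [13:17] → '8606'.
Every occurrence is swapped for '_'.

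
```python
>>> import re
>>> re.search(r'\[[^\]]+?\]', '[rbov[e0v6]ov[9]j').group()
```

`re.search` tries every starting position until one works.
The match spans [0:11] → '[rbov[e0v6]'.

'[rbov[e0v6]'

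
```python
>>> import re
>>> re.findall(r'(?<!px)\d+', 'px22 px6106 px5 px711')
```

Because the assertion is negative and zero-width, positions next to the forbidden text are skipped.
Walking the string: at [3:4] → '2'; at [8:11] → '106'; at [19:21] → '11'.
No capturing groups, so `findall` returns the 3 full match strings.

['2', '106', '11']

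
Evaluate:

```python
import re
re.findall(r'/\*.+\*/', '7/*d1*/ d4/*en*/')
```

Scanning left to right: at [1:16] → '/*d1*/ d4/*en*/'.
With no groups in the pattern, `findall` gives back each whole match — 1 here.

['/*d1*/ d4/*en*/']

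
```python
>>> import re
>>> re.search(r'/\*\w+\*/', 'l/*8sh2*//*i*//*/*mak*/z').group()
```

'/*8sh2*/'

The match spans [1:9] → '/*8sh2*/'.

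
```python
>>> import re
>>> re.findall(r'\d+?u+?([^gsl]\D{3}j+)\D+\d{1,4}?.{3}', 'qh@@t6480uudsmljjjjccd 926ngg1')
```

['dsmljjjj']

With a single group, `findall` returns only what that group captured — 1 item.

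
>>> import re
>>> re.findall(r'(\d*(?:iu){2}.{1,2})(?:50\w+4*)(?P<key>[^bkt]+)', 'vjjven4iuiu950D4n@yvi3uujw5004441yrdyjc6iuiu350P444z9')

[('4iuiu9', '@yvi3uujw5004441yrdyjc6iuiu350P444z9')]

Pattern: zero or more of a digit, then the literal 'iu' repeated 2 times, then 1 to 2 of any character (captured); then the literal '50', then one or more of a word character, then zero or more of a literal '4' (non-capturing group); then one or more of any character except [bkt] (captured as 'key').
Walking the string: at [6:53] match '4iuiu950D4n@yvi3uujw5004441yrdyjc6iuiu350P444z9', groups = ('4iuiu9', '@yvi3uujw5004441yrdyjc6iuiu350P444z9').
`findall` packs the 2 group values into a tuple for every match.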